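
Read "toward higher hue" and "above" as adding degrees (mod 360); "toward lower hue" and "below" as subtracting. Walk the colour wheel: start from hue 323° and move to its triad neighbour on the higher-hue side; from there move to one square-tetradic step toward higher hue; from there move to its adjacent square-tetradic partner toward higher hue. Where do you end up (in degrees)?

263°

323 + 120 = 443 → 443 − 360 = 83°   (triadic ↑)
83 + 90 = 173°   (square ↑)
173 + 90 = 263°   (square ↑)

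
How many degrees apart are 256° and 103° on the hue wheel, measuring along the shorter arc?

|256 − 103| = 153.
153 ≤ 180, so the shorter arc is 153°.

153°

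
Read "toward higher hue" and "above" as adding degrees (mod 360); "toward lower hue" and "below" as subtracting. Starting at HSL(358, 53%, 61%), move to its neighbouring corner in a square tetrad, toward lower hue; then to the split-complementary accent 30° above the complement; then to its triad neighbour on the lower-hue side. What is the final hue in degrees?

358 − 90 = 268°   (square ↓)
268 + 210 = 478 → 478 − 360 = 118°   (split-comp 30° ↑)
118 − 120 = -2 → -2 + 360 = 358°   (triadic ↓)

358°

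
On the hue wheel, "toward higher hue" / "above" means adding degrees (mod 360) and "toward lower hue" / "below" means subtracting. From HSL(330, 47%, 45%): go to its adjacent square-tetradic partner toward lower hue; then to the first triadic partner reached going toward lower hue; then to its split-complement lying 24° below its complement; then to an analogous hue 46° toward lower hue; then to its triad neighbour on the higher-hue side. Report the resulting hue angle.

square ↓ −90°: 330 − 90 = 240°
triadic ↓ −120°: 240 − 120 = 120°
split-comp 24° ↓ +156°: 120 + 156 = 276°
analog 46° ↓ −46°: 276 − 46 = 230°
triadic ↑ +120°: 230 + 120 = 350°

350°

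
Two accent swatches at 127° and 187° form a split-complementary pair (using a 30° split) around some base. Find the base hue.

337°

The accents sit 30° either side of the complement, so the complement is their short-arc midpoint on the wheel.
Short-arc midpoint of 127° and 187°: 157°.
Base is 180° from the complement: 157 − 180 = -23 → -23 + 360 = 337°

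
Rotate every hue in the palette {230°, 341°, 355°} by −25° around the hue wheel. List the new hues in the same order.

230 − 25 = 205°
341 − 25 = 316°
355 − 25 = 330°

205°, 316°, 330°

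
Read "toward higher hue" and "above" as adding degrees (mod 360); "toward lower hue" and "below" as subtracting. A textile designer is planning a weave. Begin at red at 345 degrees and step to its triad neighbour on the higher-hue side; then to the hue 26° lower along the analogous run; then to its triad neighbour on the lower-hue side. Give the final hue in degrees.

319°

+120° (triadic ↑): 345 + 120 = 465 → 465 − 360 = 105°
−26° (analog 26° ↓): 105 − 26 = 79°
−120° (triadic ↓): 79 − 120 = -41 → -41 + 360 = 319°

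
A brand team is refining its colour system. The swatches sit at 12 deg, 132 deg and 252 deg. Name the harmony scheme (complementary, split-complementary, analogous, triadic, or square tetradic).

Sort the hues: 12°, 132°, 252°.
Successive gaps around the wheel: 120°, 120°, 120°.
Three hues equally spaced 120° apart form a triad.

triadic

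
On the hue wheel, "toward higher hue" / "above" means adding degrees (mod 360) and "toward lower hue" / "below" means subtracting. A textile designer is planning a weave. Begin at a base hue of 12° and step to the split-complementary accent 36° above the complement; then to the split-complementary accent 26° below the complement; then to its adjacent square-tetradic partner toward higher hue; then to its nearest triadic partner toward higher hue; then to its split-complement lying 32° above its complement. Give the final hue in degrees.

+216° (split-comp 36° ↑): 12 + 216 = 228°
+154° (split-comp 26° ↓): 228 + 154 = 382 → 382 − 360 = 22°
+90° (square ↑): 22 + 90 = 112°
+120° (triadic ↑): 112 + 120 = 232°
+212° (split-comp 32° ↑): 232 + 212 = 444 → 444 − 360 = 84°

84°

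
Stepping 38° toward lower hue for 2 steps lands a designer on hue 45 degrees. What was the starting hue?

2 steps of 38° (toward lower hue) give a net shift of −76°.
Start = end − shift: 45 + 76 = 121°

121°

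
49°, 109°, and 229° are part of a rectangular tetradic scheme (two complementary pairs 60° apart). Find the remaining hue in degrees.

289°

A rectangular tetradic uses two complementary pairs 60° apart: offsets 0°, 60°, 180°, 240°.
Among {49°, 109°, 229°}, 49° and 229° are a 180° pair.
The remaining hue 109° needs its own complement: 109 + 180 = 289°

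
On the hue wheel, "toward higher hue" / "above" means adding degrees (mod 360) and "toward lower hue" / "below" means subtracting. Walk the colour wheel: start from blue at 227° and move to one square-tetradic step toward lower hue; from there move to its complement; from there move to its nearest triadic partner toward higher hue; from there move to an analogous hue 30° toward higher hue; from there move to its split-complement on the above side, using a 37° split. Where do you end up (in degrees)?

−90° (square ↓): 227 − 90 = 137°
+180° (complement): 137 + 180 = 317°
+120° (triadic ↑): 317 + 120 = 437 → 437 − 360 = 77°
+30° (analog 30° ↑): 77 + 30 = 107°
+217° (split-comp 37° ↑): 107 + 217 = 324°

324°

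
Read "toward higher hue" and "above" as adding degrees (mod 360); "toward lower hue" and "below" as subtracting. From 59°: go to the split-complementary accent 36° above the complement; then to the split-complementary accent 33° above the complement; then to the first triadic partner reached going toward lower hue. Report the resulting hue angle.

8°

split-comp 36° ↑ +216°: 59 + 216 = 275°
split-comp 33° ↑ +213°: 275 + 213 = 488 → 488 − 360 = 128°
triadic ↓ −120°: 128 − 120 = 8°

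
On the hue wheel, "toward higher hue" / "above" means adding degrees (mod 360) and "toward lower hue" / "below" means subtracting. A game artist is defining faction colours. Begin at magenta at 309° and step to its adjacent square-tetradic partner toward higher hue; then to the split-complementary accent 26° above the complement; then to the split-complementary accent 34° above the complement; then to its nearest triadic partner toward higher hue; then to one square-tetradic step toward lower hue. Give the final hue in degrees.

129°

309 + 90 = 399 → 399 − 360 = 39°   (square ↑)
39 + 206 = 245°   (split-comp 26° ↑)
245 + 214 = 459 → 459 − 360 = 99°   (split-comp 34° ↑)
99 + 120 = 219°   (triadic ↑)
219 − 90 = 129°   (square ↓)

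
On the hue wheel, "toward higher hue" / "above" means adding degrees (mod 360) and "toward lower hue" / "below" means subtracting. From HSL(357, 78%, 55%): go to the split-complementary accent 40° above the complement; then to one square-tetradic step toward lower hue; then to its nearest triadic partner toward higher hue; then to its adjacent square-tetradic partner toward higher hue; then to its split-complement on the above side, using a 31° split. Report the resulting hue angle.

188°

split-comp 40° ↑ +220°: 357 + 220 = 577 → 577 − 360 = 217°
square ↓ −90°: 217 − 90 = 127°
triadic ↑ +120°: 127 + 120 = 247°
square ↑ +90°: 247 + 90 = 337°
split-comp 31° ↑ +211°: 337 + 211 = 548 → 548 − 360 = 188°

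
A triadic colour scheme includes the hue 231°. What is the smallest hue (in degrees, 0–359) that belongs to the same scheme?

111°

A triad places three hues 120° apart.
The full set through 231° is {111°, 231°, 351°}.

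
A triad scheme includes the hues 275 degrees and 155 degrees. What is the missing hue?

35°

A triad places three hues 120° apart.
The full set through 155° is {35°, 155°, 275°}.
Given {155°, 275°}, the missing hue is 35°.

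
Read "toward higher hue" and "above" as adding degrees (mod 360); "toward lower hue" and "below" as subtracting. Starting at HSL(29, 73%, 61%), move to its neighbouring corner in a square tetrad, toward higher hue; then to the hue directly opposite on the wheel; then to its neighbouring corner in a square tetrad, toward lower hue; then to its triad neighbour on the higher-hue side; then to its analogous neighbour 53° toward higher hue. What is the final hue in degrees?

29 + 90 = 119°   (square ↑)
119 + 180 = 299°   (complement)
299 − 90 = 209°   (square ↓)
209 + 120 = 329°   (triadic ↑)
329 + 53 = 382 → 382 − 360 = 22°   (analog 53° ↑)

22°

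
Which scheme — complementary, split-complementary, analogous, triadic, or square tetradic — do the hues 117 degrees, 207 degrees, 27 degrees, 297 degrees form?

Sort the hues: 27°, 117°, 207°, 297°.
Successive gaps around the wheel: 90°, 90°, 90°, 90°.
Four hues every 90° form a square tetradic scheme.

square tetradic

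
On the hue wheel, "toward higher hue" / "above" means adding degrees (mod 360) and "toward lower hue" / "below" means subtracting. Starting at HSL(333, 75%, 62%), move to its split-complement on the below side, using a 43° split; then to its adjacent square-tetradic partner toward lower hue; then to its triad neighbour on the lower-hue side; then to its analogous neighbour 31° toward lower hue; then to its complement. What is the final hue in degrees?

split-comp 43° ↓ +137°: 333 + 137 = 470 → 470 − 360 = 110°
square ↓ −90°: 110 − 90 = 20°
triadic ↓ −120°: 20 − 120 = -100 → -100 + 360 = 260°
analog 31° ↓ −31°: 260 − 31 = 229°
complement +180°: 229 + 180 = 409 → 409 − 360 = 49°

49°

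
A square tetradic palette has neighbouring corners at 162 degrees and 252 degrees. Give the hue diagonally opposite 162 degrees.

A square tetradic scheme places four hues 90° apart; opposite corners are 180° apart.
162 + 180 = 342°

342°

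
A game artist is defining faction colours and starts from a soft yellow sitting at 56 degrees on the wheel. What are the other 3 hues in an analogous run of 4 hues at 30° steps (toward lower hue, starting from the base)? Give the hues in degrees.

Analogous hues sit every 30° along the wheel.
56 − 30 = 26°
56 − 60 = -4 → -4 + 360 = 356°
56 − 90 = -34 → -34 + 360 = 326°

26°, 356°, and 326°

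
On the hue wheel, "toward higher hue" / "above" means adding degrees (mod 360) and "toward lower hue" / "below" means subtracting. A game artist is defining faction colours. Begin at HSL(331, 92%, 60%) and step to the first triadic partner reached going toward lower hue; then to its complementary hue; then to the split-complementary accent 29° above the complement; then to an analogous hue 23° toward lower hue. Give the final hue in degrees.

217°

−120° (triadic ↓): 331 − 120 = 211°
+180° (complement): 211 + 180 = 391 → 391 − 360 = 31°
+209° (split-comp 29° ↑): 31 + 209 = 240°
−23° (analog 23° ↓): 240 − 23 = 217°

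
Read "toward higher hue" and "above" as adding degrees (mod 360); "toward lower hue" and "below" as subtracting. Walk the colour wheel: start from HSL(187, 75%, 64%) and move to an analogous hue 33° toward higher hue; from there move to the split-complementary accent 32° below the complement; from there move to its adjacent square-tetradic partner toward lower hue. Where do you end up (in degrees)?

278°

+33° (analog 33° ↑): 187 + 33 = 220°
+148° (split-comp 32° ↓): 220 + 148 = 368 → 368 − 360 = 8°
−90° (square ↓): 8 − 90 = -82 → -82 + 360 = 278°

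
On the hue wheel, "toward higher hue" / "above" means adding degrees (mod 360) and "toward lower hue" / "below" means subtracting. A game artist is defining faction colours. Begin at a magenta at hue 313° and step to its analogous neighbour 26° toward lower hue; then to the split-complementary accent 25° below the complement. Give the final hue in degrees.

82°

−26° (analog 26° ↓): 313 − 26 = 287°
+155° (split-comp 25° ↓): 287 + 155 = 442 → 442 − 360 = 82°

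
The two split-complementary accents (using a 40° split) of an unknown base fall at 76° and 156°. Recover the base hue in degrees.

296°

The accents sit 40° either side of the complement, so the complement is their short-arc midpoint on the wheel.
Short-arc midpoint of 76° and 156°: 116°.
Base is 180° from the complement: 116 − 180 = -64 → -64 + 360 = 296°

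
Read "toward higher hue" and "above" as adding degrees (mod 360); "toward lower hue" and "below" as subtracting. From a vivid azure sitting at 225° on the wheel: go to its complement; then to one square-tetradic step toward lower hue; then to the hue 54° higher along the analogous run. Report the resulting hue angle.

9°

225 + 180 = 405 → 405 − 360 = 45°   (complement)
45 − 90 = -45 → -45 + 360 = 315°   (square ↓)
315 + 54 = 369 → 369 − 360 = 9°   (analog 54° ↑)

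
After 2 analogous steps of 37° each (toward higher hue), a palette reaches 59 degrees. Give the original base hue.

2 steps of 37° (toward higher hue) give a net shift of +74°.
Start = end − shift: 59 − 74 = -15 → -15 + 360 = 345°

345°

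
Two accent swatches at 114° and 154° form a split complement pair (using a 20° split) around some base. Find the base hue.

The accents sit 20° either side of the complement, so the complement is their short-arc midpoint on the wheel.
Short-arc midpoint of 114° and 154°: 134°.
Base is 180° from the complement: 134 − 180 = -46 → -46 + 360 = 314°

314°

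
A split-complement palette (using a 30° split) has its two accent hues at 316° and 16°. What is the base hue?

166°

The accents sit 30° either side of the complement, so the complement is their short-arc midpoint on the wheel.
Short-arc midpoint of 316° and 16°: 346°.
Base is 180° from the complement: 346 − 180 = 166°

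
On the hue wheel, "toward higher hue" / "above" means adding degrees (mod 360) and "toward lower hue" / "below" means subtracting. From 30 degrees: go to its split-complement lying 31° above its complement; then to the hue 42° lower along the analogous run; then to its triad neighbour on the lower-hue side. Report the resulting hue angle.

79°

split-comp 31° ↑ +211°: 30 + 211 = 241°
analog 42° ↓ −42°: 241 − 42 = 199°
triadic ↓ −120°: 199 − 120 = 79°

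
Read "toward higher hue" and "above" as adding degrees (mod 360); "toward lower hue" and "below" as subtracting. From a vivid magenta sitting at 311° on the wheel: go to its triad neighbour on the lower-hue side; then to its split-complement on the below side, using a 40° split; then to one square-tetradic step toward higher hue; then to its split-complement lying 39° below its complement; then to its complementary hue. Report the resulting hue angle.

22°

triadic ↓ −120°: 311 − 120 = 191°
split-comp 40° ↓ +140°: 191 + 140 = 331°
square ↑ +90°: 331 + 90 = 421 → 421 − 360 = 61°
split-comp 39° ↓ +141°: 61 + 141 = 202°
complement +180°: 202 + 180 = 382 → 382 − 360 = 22°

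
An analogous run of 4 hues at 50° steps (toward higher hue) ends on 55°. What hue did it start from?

265°

3 steps of 50° (toward higher hue) give a net shift of +150°.
Start = end − shift: 55 − 150 = -95 → -95 + 360 = 265°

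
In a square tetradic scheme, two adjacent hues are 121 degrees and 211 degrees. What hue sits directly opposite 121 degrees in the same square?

A square tetradic scheme places four hues 90° apart; opposite corners are 180° apart.
121 + 180 = 301°

301°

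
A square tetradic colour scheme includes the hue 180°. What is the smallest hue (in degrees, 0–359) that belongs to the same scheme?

A square tetradic scheme places four hues every 90°.
The full set through 180° is {0°, 90°, 180°, 270°}.

0°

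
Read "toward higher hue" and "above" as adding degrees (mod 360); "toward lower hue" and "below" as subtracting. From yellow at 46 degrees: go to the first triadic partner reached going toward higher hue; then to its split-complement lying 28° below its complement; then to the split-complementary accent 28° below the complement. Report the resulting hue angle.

+120° (triadic ↑): 46 + 120 = 166°
+152° (split-comp 28° ↓): 166 + 152 = 318°
+152° (split-comp 28° ↓): 318 + 152 = 470 → 470 − 360 = 110°

110°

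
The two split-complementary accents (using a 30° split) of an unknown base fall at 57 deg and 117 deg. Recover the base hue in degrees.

267°

The accents sit 30° either side of the complement, so the complement is their short-arc midpoint on the wheel.
Short-arc midpoint of 57° and 117°: 87°.
Base is 180° from the complement: 87 − 180 = -93 → -93 + 360 = 267°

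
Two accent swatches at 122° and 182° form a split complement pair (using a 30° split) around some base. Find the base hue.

332°

The accents sit 30° either side of the complement, so the complement is their short-arc midpoint on the wheel.
Short-arc midpoint of 122° and 182°: 152°.
Base is 180° from the complement: 152 − 180 = -28 → -28 + 360 = 332°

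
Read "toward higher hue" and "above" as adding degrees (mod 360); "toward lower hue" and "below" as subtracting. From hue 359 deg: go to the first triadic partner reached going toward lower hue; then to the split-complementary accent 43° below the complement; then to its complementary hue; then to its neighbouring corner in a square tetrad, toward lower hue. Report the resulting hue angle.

−120° (triadic ↓): 359 − 120 = 239°
+137° (split-comp 43° ↓): 239 + 137 = 376 → 376 − 360 = 16°
+180° (complement): 16 + 180 = 196°
−90° (square ↓): 196 − 90 = 106°

106°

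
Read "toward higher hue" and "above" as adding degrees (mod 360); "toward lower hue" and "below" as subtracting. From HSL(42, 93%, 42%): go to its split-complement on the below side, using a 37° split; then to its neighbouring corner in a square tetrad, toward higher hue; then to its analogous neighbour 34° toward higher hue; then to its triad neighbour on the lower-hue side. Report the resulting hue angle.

189°

42 + 143 = 185°   (split-comp 37° ↓)
185 + 90 = 275°   (square ↑)
275 + 34 = 309°   (analog 34° ↑)
309 − 120 = 189°   (triadic ↓)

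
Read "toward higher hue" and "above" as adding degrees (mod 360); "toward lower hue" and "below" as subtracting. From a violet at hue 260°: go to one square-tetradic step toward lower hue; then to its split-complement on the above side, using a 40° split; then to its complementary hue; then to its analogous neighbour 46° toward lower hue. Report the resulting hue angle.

260 − 90 = 170°   (square ↓)
170 + 220 = 390 → 390 − 360 = 30°   (split-comp 40° ↑)
30 + 180 = 210°   (complement)
210 − 46 = 164°   (analog 46° ↓)

164°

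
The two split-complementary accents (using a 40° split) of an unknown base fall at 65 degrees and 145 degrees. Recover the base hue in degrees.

285°

The accents sit 40° either side of the complement, so the complement is their short-arc midpoint on the wheel.
Short-arc midpoint of 65° and 145°: 105°.
Base is 180° from the complement: 105 − 180 = -75 → -75 + 360 = 285°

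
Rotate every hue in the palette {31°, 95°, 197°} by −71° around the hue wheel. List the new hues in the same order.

31 − 71 = -40 → -40 + 360 = 320°
95 − 71 = 24°
197 − 71 = 126°

320°, 24°, 126°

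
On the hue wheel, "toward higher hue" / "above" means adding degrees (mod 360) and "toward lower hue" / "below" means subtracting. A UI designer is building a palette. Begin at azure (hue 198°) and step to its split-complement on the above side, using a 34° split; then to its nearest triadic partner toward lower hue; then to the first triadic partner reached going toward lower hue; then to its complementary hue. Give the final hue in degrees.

split-comp 34° ↑ +214°: 198 + 214 = 412 → 412 − 360 = 52°
triadic ↓ −120°: 52 − 120 = -68 → -68 + 360 = 292°
triadic ↓ −120°: 292 − 120 = 172°
complement +180°: 172 + 180 = 352°

352°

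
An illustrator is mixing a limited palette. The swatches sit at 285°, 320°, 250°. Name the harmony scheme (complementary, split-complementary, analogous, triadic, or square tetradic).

Sort the hues: 250°, 285°, 320°.
Successive gaps around the wheel: 35°, 35°, 290°.
A run of hues at equal small steps (35°) with one large closing gap is an analogous group.

analogous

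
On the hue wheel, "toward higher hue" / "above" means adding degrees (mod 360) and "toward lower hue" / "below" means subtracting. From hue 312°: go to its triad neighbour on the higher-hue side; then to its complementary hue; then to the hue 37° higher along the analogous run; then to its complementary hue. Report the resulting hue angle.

312 + 120 = 432 → 432 − 360 = 72°   (triadic ↑)
72 + 180 = 252°   (complement)
252 + 37 = 289°   (analog 37° ↑)
289 + 180 = 469 → 469 − 360 = 109°   (complement)

109°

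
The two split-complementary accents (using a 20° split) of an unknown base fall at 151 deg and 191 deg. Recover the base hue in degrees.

351°

The accents sit 20° either side of the complement, so the complement is their short-arc midpoint on the wheel.
Short-arc midpoint of 151° and 191°: 171°.
Base is 180° from the complement: 171 − 180 = -9 → -9 + 360 = 351°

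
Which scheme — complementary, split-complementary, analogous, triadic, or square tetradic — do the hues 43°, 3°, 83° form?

Sort the hues: 3°, 43°, 83°.
Successive gaps around the wheel: 40°, 40°, 280°.
A run of hues at equal small steps (40°) with one large closing gap is an analogous group.

analogous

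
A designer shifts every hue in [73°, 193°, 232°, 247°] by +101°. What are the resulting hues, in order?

73 + 101 = 174°
193 + 101 = 294°
232 + 101 = 333°
247 + 101 = 348°

174°, 294°, 333°, 348°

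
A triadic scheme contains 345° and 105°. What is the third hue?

A triad spaces three hues 120° apart.
The full set is {105°, 225°, 345°}.

225°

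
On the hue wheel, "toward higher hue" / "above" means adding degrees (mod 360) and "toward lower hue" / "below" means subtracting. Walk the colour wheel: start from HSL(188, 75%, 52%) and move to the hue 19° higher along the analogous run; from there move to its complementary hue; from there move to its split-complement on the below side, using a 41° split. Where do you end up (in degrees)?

166°

188 + 19 = 207°   (analog 19° ↑)
207 + 180 = 387 → 387 − 360 = 27°   (complement)
27 + 139 = 166°   (split-comp 41° ↓)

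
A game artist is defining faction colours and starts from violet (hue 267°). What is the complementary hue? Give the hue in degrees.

87°

The complement sits 180° across the wheel.
267 + 180 = 447 → 447 − 360 = 87°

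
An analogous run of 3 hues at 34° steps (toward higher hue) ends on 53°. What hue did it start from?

2 steps of 34° (toward higher hue) give a net shift of +68°.
Start = end − shift: 53 − 68 = -15 → -15 + 360 = 345°

345°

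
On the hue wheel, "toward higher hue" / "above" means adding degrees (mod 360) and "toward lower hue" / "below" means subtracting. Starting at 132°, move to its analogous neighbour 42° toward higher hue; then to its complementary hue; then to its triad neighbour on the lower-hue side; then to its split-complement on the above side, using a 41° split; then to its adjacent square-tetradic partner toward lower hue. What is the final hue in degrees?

5°

132 + 42 = 174°   (analog 42° ↑)
174 + 180 = 354°   (complement)
354 − 120 = 234°   (triadic ↓)
234 + 221 = 455 → 455 − 360 = 95°   (split-comp 41° ↑)
95 − 90 = 5°   (square ↓)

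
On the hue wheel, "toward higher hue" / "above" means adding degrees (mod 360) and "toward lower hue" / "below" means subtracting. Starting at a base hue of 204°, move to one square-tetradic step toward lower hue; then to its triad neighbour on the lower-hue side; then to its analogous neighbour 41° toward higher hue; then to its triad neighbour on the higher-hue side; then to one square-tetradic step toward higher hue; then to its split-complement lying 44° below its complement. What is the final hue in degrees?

−90° (square ↓): 204 − 90 = 114°
−120° (triadic ↓): 114 − 120 = -6 → -6 + 360 = 354°
+41° (analog 41° ↑): 354 + 41 = 395 → 395 − 360 = 35°
+120° (triadic ↑): 35 + 120 = 155°
+90° (square ↑): 155 + 90 = 245°
+136° (split-comp 44° ↓): 245 + 136 = 381 → 381 − 360 = 21°

21°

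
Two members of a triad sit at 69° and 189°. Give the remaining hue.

309°

A triad spaces three hues 120° apart.
The full set is {69°, 189°, 309°}.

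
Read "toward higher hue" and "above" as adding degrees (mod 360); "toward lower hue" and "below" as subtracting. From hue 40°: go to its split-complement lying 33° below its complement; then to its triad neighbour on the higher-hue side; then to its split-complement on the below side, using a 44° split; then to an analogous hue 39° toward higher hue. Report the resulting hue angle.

+147° (split-comp 33° ↓): 40 + 147 = 187°
+120° (triadic ↑): 187 + 120 = 307°
+136° (split-comp 44° ↓): 307 + 136 = 443 → 443 − 360 = 83°
+39° (analog 39° ↑): 83 + 39 = 122°

122°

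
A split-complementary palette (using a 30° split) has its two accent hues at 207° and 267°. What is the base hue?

57°

The accents sit 30° either side of the complement, so the complement is their short-arc midpoint on the wheel.
Short-arc midpoint of 207° and 267°: 237°.
Base is 180° from the complement: 237 − 180 = 57°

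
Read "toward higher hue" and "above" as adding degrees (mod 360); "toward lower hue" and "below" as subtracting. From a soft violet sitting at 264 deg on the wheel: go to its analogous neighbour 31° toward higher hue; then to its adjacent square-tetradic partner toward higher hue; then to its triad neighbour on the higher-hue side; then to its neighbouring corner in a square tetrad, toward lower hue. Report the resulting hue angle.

55°

264 + 31 = 295°   (analog 31° ↑)
295 + 90 = 385 → 385 − 360 = 25°   (square ↑)
25 + 120 = 145°   (triadic ↑)
145 − 90 = 55°   (square ↓)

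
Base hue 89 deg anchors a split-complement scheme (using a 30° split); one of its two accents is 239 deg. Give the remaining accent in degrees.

299°

Split-complementary hues sit 30° either side of the complement.
Complement of the base 89°: 89 + 180 = 269°
The given accent 239° is 30° one side of 269°; the other accent sits 30° the other side: 269 + 30 = 299°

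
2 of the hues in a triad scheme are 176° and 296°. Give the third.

A triad places three hues 120° apart.
The full set through 176° is {56°, 176°, 296°}.
Given {176°, 296°}, the missing hue is 56°.

56°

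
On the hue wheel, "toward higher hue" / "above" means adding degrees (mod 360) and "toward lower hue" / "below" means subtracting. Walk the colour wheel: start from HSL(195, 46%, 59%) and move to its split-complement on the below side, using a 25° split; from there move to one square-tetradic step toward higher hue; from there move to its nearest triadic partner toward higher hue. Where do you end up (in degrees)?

195 + 155 = 350°   (split-comp 25° ↓)
350 + 90 = 440 → 440 − 360 = 80°   (square ↑)
80 + 120 = 200°   (triadic ↑)

200°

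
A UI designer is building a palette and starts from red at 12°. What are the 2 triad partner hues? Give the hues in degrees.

A triad places three hues 120° apart.
12 + 120 = 132°
12 + 240 = 252°

132° and 252°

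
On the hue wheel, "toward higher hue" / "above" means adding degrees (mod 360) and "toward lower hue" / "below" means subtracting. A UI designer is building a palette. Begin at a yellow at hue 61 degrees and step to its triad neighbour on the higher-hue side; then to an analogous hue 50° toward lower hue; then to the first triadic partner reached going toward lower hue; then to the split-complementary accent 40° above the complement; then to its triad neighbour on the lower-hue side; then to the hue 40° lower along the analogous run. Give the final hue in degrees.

71°

61 + 120 = 181°   (triadic ↑)
181 − 50 = 131°   (analog 50° ↓)
131 − 120 = 11°   (triadic ↓)
11 + 220 = 231°   (split-comp 40° ↑)
231 − 120 = 111°   (triadic ↓)
111 − 40 = 71°   (analog 40° ↓)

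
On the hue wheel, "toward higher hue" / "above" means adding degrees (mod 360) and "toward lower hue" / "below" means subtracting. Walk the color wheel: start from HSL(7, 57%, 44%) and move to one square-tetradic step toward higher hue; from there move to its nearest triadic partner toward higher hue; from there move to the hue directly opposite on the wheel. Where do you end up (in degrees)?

square ↑ +90°: 7 + 90 = 97°
triadic ↑ +120°: 97 + 120 = 217°
complement +180°: 217 + 180 = 397 → 397 − 360 = 37°

37°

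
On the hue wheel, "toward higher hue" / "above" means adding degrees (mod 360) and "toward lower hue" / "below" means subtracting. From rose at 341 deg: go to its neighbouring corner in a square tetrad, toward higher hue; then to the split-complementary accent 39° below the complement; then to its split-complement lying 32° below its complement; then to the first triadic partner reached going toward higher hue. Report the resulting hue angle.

341 + 90 = 431 → 431 − 360 = 71°   (square ↑)
71 + 141 = 212°   (split-comp 39° ↓)
212 + 148 = 360 → 360 − 360 = 0°   (split-comp 32° ↓)
0 + 120 = 120°   (triadic ↑)

120°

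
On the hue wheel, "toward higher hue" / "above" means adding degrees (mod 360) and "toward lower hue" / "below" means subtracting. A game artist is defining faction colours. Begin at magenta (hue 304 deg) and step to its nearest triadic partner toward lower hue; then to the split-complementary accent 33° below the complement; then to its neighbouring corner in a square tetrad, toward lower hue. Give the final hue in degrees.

241°

−120° (triadic ↓): 304 − 120 = 184°
+147° (split-comp 33° ↓): 184 + 147 = 331°
−90° (square ↓): 331 − 90 = 241°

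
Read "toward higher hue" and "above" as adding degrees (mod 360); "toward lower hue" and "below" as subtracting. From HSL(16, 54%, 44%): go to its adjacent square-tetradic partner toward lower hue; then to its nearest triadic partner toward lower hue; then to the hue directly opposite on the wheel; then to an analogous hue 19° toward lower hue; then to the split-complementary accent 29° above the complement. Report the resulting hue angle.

176°

square ↓ −90°: 16 − 90 = -74 → -74 + 360 = 286°
triadic ↓ −120°: 286 − 120 = 166°
complement +180°: 166 + 180 = 346°
analog 19° ↓ −19°: 346 − 19 = 327°
split-comp 29° ↑ +209°: 327 + 209 = 536 → 536 − 360 = 176°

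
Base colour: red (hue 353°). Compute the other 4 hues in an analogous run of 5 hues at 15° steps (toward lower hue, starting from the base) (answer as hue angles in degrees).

Analogous hues sit every 15° along the wheel.
353 − 15 = 338°
353 − 30 = 323°
353 − 45 = 308°
353 − 60 = 293°

338°, 323°, 308°, 293°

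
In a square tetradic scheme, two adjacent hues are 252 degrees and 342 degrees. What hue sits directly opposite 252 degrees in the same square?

A square tetradic scheme places four hues 90° apart; opposite corners are 180° apart.
252 + 180 = 432 → 432 − 360 = 72°

72°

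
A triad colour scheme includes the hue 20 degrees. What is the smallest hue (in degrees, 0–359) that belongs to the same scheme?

A triad places three hues 120° apart.
The full set through 20° is {20°, 140°, 260°}.

20°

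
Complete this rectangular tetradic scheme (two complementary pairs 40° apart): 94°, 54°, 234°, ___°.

A rectangular tetradic uses two complementary pairs 40° apart: offsets 0°, 40°, 180°, 220°.
Among {54°, 94°, 234°}, 234° and 54° are a 180° pair.
The remaining hue 94° needs its own complement: 94 + 180 = 274°

274°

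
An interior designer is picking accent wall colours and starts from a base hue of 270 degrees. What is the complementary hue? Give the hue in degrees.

90°

The complement sits 180° across the wheel.
270 + 180 = 450 → 450 − 360 = 90°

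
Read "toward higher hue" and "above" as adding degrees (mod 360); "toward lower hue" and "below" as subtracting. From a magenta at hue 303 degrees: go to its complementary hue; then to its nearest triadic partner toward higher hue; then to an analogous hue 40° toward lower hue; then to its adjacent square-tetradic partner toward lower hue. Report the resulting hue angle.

complement +180°: 303 + 180 = 483 → 483 − 360 = 123°
triadic ↑ +120°: 123 + 120 = 243°
analog 40° ↓ −40°: 243 − 40 = 203°
square ↓ −90°: 203 − 90 = 113°

113°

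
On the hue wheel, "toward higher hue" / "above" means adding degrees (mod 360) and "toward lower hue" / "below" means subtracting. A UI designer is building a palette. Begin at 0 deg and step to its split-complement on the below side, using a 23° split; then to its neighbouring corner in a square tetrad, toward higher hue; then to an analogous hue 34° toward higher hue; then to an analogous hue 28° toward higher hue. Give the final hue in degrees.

split-comp 23° ↓ +157°: 0 + 157 = 157°
square ↑ +90°: 157 + 90 = 247°
analog 34° ↑ +34°: 247 + 34 = 281°
analog 28° ↑ +28°: 281 + 28 = 309°

309°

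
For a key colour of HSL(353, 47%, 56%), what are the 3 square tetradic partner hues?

A square tetradic scheme places four hues every 90°.
353 + 90 = 443 → 443 − 360 = 83°
353 + 180 = 533 → 533 − 360 = 173°
353 + 270 = 623 → 623 − 360 = 263°

83°, 173°, and 263°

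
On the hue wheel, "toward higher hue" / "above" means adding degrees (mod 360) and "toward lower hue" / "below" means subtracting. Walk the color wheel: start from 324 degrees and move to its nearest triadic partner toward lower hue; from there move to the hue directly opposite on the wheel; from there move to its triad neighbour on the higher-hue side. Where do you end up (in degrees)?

triadic ↓ −120°: 324 − 120 = 204°
complement +180°: 204 + 180 = 384 → 384 − 360 = 24°
triadic ↑ +120°: 24 + 120 = 144°

144°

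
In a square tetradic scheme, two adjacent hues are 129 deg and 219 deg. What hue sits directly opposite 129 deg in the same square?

A square tetradic scheme places four hues 90° apart; opposite corners are 180° apart.
129 + 180 = 309°

309°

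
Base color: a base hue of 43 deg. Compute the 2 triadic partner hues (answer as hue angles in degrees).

163° and 283°

A triad places three hues 120° apart.
43 + 120 = 163°
43 + 240 = 283°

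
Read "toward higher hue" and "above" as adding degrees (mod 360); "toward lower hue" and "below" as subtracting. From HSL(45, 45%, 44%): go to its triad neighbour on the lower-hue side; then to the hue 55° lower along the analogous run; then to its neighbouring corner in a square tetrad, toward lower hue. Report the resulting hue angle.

triadic ↓ −120°: 45 − 120 = -75 → -75 + 360 = 285°
analog 55° ↓ −55°: 285 − 55 = 230°
square ↓ −90°: 230 − 90 = 140°

140°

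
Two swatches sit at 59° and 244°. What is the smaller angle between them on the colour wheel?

175°

|59 − 244| = 185.
The shorter arc is 360 − 185 = 175°.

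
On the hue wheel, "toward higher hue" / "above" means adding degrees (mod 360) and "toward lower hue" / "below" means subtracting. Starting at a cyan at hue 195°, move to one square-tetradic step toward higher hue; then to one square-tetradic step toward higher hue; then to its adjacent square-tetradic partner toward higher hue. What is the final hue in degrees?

square ↑ +90°: 195 + 90 = 285°
square ↑ +90°: 285 + 90 = 375 → 375 − 360 = 15°
square ↑ +90°: 15 + 90 = 105°

105°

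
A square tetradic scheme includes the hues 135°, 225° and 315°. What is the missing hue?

A square tetradic scheme places four hues every 90°.
The full set through 135° is {45°, 135°, 225°, 315°}.
Given {135°, 225°, 315°}, the missing hue is 45°.

45°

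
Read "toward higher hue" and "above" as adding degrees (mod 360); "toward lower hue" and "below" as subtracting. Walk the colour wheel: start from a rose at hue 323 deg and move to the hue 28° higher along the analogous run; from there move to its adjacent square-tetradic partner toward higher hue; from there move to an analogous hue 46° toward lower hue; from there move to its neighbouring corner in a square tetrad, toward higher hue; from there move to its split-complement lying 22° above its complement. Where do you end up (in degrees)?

327°

analog 28° ↑ +28°: 323 + 28 = 351°
square ↑ +90°: 351 + 90 = 441 → 441 − 360 = 81°
analog 46° ↓ −46°: 81 − 46 = 35°
square ↑ +90°: 35 + 90 = 125°
split-comp 22° ↑ +202°: 125 + 202 = 327°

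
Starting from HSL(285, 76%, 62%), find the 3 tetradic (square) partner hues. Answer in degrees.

A square tetradic scheme places four hues every 90°.
285 + 90 = 375 → 375 − 360 = 15°
285 + 180 = 465 → 465 − 360 = 105°
285 + 270 = 555 → 555 − 360 = 195°

15°, 105°, and 195°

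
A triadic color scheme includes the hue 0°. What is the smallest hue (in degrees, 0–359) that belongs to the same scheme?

0°

A triad places three hues 120° apart.
The full set through 0° is {0°, 120°, 240°}.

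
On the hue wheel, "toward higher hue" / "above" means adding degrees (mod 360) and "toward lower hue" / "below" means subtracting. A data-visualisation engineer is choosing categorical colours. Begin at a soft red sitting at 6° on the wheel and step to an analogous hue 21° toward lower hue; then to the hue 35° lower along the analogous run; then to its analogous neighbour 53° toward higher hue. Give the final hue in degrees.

6 − 21 = -15 → -15 + 360 = 345°   (analog 21° ↓)
345 − 35 = 310°   (analog 35° ↓)
310 + 53 = 363 → 363 − 360 = 3°   (analog 53° ↑)

3°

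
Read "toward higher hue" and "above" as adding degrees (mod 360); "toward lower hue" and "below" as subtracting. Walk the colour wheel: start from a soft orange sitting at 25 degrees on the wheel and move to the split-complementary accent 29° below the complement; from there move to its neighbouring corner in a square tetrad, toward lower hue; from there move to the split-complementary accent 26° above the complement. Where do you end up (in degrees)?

292°

+151° (split-comp 29° ↓): 25 + 151 = 176°
−90° (square ↓): 176 − 90 = 86°
+206° (split-comp 26° ↑): 86 + 206 = 292°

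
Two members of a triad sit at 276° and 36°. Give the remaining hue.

A triad spaces three hues 120° apart.
The full set is {36°, 156°, 276°}.

156°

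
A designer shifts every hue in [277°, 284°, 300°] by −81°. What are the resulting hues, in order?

277 − 81 = 196°
284 − 81 = 203°
300 − 81 = 219°

196°, 203°, 219°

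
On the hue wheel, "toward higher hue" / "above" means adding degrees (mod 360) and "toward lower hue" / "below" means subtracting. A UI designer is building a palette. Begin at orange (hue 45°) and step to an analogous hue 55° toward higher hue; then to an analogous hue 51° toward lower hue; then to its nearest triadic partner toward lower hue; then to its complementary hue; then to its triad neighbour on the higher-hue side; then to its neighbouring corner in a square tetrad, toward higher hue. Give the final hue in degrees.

319°

45 + 55 = 100°   (analog 55° ↑)
100 − 51 = 49°   (analog 51° ↓)
49 − 120 = -71 → -71 + 360 = 289°   (triadic ↓)
289 + 180 = 469 → 469 − 360 = 109°   (complement)
109 + 120 = 229°   (triadic ↑)
229 + 90 = 319°   (square ↑)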